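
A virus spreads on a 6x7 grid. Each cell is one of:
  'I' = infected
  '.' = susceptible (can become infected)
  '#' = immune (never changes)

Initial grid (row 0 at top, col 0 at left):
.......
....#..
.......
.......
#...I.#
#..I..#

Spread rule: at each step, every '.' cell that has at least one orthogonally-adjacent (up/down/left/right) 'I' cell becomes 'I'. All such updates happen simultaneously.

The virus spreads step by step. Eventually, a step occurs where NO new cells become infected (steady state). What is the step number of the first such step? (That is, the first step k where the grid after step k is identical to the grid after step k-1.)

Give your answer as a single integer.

Answer: 9

Derivation:
Step 0 (initial): 2 infected
Step 1: +5 new -> 7 infected
Step 2: +6 new -> 13 infected
Step 3: +5 new -> 18 infected
Step 4: +5 new -> 23 infected
Step 5: +6 new -> 29 infected
Step 6: +5 new -> 34 infected
Step 7: +2 new -> 36 infected
Step 8: +1 new -> 37 infected
Step 9: +0 new -> 37 infected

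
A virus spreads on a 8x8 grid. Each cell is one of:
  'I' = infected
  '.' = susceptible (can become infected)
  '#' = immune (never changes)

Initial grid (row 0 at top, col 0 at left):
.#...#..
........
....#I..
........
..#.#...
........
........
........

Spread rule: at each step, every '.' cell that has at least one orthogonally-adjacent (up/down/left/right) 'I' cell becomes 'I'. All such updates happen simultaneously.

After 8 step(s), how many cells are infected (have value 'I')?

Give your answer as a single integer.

Step 0 (initial): 1 infected
Step 1: +3 new -> 4 infected
Step 2: +6 new -> 10 infected
Step 3: +8 new -> 18 infected
Step 4: +10 new -> 28 infected
Step 5: +9 new -> 37 infected
Step 6: +9 new -> 46 infected
Step 7: +7 new -> 53 infected
Step 8: +3 new -> 56 infected

Answer: 56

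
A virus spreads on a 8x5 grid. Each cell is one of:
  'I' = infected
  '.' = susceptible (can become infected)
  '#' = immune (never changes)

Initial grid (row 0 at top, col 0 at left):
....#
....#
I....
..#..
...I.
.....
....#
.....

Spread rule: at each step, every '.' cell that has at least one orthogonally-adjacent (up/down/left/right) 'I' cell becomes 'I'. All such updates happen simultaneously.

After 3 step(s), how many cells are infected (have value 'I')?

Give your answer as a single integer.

Answer: 28

Derivation:
Step 0 (initial): 2 infected
Step 1: +7 new -> 9 infected
Step 2: +11 new -> 20 infected
Step 3: +8 new -> 28 infected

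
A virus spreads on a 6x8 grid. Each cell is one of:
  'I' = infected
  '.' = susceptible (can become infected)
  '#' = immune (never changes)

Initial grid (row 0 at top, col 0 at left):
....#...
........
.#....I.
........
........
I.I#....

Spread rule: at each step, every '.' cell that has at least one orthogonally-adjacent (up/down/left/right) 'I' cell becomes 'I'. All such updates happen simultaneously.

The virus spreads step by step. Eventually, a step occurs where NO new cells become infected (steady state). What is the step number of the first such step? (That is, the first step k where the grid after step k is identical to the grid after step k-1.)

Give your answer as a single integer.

Answer: 7

Derivation:
Step 0 (initial): 3 infected
Step 1: +7 new -> 10 infected
Step 2: +11 new -> 21 infected
Step 3: +13 new -> 34 infected
Step 4: +6 new -> 40 infected
Step 5: +4 new -> 44 infected
Step 6: +1 new -> 45 infected
Step 7: +0 new -> 45 infected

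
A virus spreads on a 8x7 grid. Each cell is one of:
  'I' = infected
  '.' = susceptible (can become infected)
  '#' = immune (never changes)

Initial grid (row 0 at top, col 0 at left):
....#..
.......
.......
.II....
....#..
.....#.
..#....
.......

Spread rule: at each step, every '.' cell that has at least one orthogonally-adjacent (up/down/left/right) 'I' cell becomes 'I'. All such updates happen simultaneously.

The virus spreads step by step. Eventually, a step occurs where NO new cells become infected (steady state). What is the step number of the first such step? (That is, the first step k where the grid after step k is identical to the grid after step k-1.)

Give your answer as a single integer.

Answer: 9

Derivation:
Step 0 (initial): 2 infected
Step 1: +6 new -> 8 infected
Step 2: +9 new -> 17 infected
Step 3: +9 new -> 26 infected
Step 4: +10 new -> 36 infected
Step 5: +7 new -> 43 infected
Step 6: +5 new -> 48 infected
Step 7: +3 new -> 51 infected
Step 8: +1 new -> 52 infected
Step 9: +0 new -> 52 infected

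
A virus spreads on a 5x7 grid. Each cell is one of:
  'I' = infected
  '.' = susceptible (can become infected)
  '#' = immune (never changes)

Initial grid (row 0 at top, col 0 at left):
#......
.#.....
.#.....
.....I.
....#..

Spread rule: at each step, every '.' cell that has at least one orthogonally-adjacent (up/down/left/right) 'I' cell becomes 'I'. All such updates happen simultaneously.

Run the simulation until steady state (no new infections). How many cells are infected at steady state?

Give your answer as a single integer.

Answer: 31

Derivation:
Step 0 (initial): 1 infected
Step 1: +4 new -> 5 infected
Step 2: +5 new -> 10 infected
Step 3: +6 new -> 16 infected
Step 4: +6 new -> 22 infected
Step 5: +4 new -> 26 infected
Step 6: +3 new -> 29 infected
Step 7: +2 new -> 31 infected
Step 8: +0 new -> 31 infected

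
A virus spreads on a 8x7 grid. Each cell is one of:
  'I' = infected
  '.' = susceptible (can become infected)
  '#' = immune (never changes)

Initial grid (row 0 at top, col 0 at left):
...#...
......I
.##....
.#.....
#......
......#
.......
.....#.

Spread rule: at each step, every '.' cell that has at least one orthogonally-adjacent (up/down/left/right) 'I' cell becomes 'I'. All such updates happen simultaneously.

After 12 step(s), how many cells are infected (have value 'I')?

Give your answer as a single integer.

Step 0 (initial): 1 infected
Step 1: +3 new -> 4 infected
Step 2: +4 new -> 8 infected
Step 3: +5 new -> 13 infected
Step 4: +4 new -> 17 infected
Step 5: +5 new -> 22 infected
Step 6: +6 new -> 28 infected
Step 7: +6 new -> 34 infected
Step 8: +6 new -> 40 infected
Step 9: +3 new -> 43 infected
Step 10: +3 new -> 46 infected
Step 11: +2 new -> 48 infected
Step 12: +1 new -> 49 infected

Answer: 49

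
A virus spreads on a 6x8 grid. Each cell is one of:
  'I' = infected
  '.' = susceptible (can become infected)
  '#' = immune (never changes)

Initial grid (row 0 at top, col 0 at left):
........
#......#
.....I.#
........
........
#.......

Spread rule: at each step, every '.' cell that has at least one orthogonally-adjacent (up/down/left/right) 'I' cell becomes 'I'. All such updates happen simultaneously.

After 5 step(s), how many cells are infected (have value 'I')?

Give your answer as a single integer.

Step 0 (initial): 1 infected
Step 1: +4 new -> 5 infected
Step 2: +7 new -> 12 infected
Step 3: +9 new -> 21 infected
Step 4: +9 new -> 30 infected
Step 5: +7 new -> 37 infected

Answer: 37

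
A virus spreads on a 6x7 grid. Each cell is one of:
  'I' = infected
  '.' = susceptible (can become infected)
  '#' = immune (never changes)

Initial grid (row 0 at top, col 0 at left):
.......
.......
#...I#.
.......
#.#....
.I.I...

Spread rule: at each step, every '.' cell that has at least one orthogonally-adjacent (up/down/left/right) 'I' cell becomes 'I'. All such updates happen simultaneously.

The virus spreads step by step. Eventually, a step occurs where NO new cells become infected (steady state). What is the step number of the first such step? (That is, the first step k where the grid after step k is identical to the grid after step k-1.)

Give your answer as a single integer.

Answer: 7

Derivation:
Step 0 (initial): 3 infected
Step 1: +8 new -> 11 infected
Step 2: +9 new -> 20 infected
Step 3: +10 new -> 30 infected
Step 4: +5 new -> 35 infected
Step 5: +2 new -> 37 infected
Step 6: +1 new -> 38 infected
Step 7: +0 new -> 38 infected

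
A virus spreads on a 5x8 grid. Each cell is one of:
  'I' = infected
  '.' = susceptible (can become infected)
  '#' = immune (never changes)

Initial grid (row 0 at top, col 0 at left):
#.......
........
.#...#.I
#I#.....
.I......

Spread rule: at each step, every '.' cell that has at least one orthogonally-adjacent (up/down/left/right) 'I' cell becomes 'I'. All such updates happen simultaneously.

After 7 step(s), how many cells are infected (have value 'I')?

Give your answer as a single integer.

Answer: 32

Derivation:
Step 0 (initial): 3 infected
Step 1: +5 new -> 8 infected
Step 2: +5 new -> 13 infected
Step 3: +6 new -> 19 infected
Step 4: +5 new -> 24 infected
Step 5: +4 new -> 28 infected
Step 6: +2 new -> 30 infected
Step 7: +2 new -> 32 infected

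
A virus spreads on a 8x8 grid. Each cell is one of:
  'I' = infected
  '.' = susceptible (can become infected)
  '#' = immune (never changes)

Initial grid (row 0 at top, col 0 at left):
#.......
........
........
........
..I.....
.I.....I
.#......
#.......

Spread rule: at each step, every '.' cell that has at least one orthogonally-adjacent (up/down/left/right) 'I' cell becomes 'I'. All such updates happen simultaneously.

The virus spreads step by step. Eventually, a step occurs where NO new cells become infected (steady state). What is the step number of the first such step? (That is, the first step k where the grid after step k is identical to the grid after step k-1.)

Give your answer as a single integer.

Step 0 (initial): 3 infected
Step 1: +8 new -> 11 infected
Step 2: +13 new -> 24 infected
Step 3: +13 new -> 37 infected
Step 4: +12 new -> 49 infected
Step 5: +8 new -> 57 infected
Step 6: +3 new -> 60 infected
Step 7: +1 new -> 61 infected
Step 8: +0 new -> 61 infected

Answer: 8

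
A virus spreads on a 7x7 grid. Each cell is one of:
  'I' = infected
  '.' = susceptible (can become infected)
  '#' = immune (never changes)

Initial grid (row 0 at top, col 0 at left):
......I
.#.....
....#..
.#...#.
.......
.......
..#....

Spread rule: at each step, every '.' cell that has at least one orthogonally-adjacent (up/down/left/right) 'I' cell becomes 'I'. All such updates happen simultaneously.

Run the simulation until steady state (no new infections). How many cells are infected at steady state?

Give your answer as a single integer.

Answer: 44

Derivation:
Step 0 (initial): 1 infected
Step 1: +2 new -> 3 infected
Step 2: +3 new -> 6 infected
Step 3: +4 new -> 10 infected
Step 4: +3 new -> 13 infected
Step 5: +5 new -> 18 infected
Step 6: +6 new -> 24 infected
Step 7: +7 new -> 31 infected
Step 8: +4 new -> 35 infected
Step 9: +4 new -> 39 infected
Step 10: +2 new -> 41 infected
Step 11: +2 new -> 43 infected
Step 12: +1 new -> 44 infected
Step 13: +0 new -> 44 infected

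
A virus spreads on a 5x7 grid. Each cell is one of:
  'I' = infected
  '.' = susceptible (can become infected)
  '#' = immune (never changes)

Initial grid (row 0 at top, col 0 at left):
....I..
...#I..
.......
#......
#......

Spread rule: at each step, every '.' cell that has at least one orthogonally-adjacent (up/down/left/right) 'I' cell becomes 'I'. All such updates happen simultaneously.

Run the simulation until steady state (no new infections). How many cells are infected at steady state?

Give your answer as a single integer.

Step 0 (initial): 2 infected
Step 1: +4 new -> 6 infected
Step 2: +6 new -> 12 infected
Step 3: +7 new -> 19 infected
Step 4: +7 new -> 26 infected
Step 5: +5 new -> 31 infected
Step 6: +1 new -> 32 infected
Step 7: +0 new -> 32 infected

Answer: 32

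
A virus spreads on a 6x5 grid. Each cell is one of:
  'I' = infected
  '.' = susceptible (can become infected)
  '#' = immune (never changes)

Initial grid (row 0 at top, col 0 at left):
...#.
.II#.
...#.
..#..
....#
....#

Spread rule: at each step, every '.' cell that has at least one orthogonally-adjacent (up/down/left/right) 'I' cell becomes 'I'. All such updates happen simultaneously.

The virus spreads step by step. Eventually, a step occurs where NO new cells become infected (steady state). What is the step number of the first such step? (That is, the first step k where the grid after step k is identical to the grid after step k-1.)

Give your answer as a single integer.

Answer: 11

Derivation:
Step 0 (initial): 2 infected
Step 1: +5 new -> 7 infected
Step 2: +3 new -> 10 infected
Step 3: +2 new -> 12 infected
Step 4: +3 new -> 15 infected
Step 5: +3 new -> 18 infected
Step 6: +2 new -> 20 infected
Step 7: +1 new -> 21 infected
Step 8: +1 new -> 22 infected
Step 9: +1 new -> 23 infected
Step 10: +1 new -> 24 infected
Step 11: +0 new -> 24 infected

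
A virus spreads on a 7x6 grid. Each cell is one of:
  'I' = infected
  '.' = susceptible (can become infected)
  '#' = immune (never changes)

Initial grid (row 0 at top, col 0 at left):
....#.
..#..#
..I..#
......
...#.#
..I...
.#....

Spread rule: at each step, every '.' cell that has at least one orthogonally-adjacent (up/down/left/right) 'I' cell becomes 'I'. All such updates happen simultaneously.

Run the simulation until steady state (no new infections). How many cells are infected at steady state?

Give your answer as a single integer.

Answer: 34

Derivation:
Step 0 (initial): 2 infected
Step 1: +7 new -> 9 infected
Step 2: +10 new -> 19 infected
Step 3: +11 new -> 30 infected
Step 4: +4 new -> 34 infected
Step 5: +0 new -> 34 infected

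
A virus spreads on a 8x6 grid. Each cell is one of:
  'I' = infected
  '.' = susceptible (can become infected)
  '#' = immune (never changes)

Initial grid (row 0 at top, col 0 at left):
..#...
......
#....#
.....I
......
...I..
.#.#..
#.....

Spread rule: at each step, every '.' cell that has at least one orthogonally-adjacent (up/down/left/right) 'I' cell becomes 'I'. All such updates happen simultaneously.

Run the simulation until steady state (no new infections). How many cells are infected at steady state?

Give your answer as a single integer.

Answer: 42

Derivation:
Step 0 (initial): 2 infected
Step 1: +5 new -> 7 infected
Step 2: +8 new -> 15 infected
Step 3: +8 new -> 23 infected
Step 4: +10 new -> 33 infected
Step 5: +5 new -> 38 infected
Step 6: +1 new -> 39 infected
Step 7: +2 new -> 41 infected
Step 8: +1 new -> 42 infected
Step 9: +0 new -> 42 infected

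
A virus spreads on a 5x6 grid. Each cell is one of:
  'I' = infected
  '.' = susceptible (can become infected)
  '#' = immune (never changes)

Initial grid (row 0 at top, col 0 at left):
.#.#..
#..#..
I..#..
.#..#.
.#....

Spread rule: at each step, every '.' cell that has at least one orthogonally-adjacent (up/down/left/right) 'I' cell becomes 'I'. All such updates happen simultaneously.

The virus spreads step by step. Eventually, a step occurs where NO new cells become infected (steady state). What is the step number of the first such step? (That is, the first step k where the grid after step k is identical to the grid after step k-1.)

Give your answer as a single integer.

Step 0 (initial): 1 infected
Step 1: +2 new -> 3 infected
Step 2: +3 new -> 6 infected
Step 3: +2 new -> 8 infected
Step 4: +3 new -> 11 infected
Step 5: +1 new -> 12 infected
Step 6: +1 new -> 13 infected
Step 7: +1 new -> 14 infected
Step 8: +1 new -> 15 infected
Step 9: +1 new -> 16 infected
Step 10: +2 new -> 18 infected
Step 11: +2 new -> 20 infected
Step 12: +1 new -> 21 infected
Step 13: +0 new -> 21 infected

Answer: 13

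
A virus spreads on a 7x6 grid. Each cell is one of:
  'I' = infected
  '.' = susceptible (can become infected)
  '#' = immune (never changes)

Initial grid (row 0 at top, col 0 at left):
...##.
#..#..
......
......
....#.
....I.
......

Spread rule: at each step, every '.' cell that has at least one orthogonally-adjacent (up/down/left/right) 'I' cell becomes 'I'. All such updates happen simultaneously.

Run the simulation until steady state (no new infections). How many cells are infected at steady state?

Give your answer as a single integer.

Step 0 (initial): 1 infected
Step 1: +3 new -> 4 infected
Step 2: +5 new -> 9 infected
Step 3: +5 new -> 14 infected
Step 4: +7 new -> 21 infected
Step 5: +6 new -> 27 infected
Step 6: +5 new -> 32 infected
Step 7: +3 new -> 35 infected
Step 8: +1 new -> 36 infected
Step 9: +1 new -> 37 infected
Step 10: +0 new -> 37 infected

Answer: 37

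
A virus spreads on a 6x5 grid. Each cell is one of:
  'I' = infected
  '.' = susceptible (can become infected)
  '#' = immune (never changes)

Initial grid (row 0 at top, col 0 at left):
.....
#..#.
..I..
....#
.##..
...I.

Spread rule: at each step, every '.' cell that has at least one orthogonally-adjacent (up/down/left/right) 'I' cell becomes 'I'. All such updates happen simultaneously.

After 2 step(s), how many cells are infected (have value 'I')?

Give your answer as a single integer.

Step 0 (initial): 2 infected
Step 1: +7 new -> 9 infected
Step 2: +8 new -> 17 infected

Answer: 17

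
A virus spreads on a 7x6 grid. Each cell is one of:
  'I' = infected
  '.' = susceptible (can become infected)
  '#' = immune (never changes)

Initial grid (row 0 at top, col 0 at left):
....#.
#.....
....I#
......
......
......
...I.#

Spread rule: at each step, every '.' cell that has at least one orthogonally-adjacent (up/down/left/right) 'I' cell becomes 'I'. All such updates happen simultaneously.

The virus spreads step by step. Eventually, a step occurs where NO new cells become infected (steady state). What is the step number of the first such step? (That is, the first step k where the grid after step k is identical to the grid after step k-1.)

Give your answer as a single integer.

Answer: 7

Derivation:
Step 0 (initial): 2 infected
Step 1: +6 new -> 8 infected
Step 2: +10 new -> 18 infected
Step 3: +10 new -> 28 infected
Step 4: +6 new -> 34 infected
Step 5: +3 new -> 37 infected
Step 6: +1 new -> 38 infected
Step 7: +0 new -> 38 infected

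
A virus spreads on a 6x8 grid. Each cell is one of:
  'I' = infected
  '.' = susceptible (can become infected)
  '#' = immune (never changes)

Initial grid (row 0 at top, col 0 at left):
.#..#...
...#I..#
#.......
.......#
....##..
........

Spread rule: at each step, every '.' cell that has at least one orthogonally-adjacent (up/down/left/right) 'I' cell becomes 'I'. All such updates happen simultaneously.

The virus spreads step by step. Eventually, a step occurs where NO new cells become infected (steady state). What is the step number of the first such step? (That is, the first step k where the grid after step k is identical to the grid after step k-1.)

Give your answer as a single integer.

Answer: 9

Derivation:
Step 0 (initial): 1 infected
Step 1: +2 new -> 3 infected
Step 2: +5 new -> 8 infected
Step 3: +5 new -> 13 infected
Step 4: +7 new -> 20 infected
Step 5: +6 new -> 26 infected
Step 6: +8 new -> 34 infected
Step 7: +5 new -> 39 infected
Step 8: +1 new -> 40 infected
Step 9: +0 new -> 40 infected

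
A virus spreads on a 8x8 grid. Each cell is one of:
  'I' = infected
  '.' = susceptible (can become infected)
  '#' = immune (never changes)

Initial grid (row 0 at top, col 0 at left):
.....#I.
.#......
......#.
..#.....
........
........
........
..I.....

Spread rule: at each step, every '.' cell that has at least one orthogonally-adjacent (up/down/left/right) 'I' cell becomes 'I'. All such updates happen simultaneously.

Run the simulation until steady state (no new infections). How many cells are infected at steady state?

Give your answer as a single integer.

Answer: 60

Derivation:
Step 0 (initial): 2 infected
Step 1: +5 new -> 7 infected
Step 2: +7 new -> 14 infected
Step 3: +9 new -> 23 infected
Step 4: +11 new -> 34 infected
Step 5: +14 new -> 48 infected
Step 6: +8 new -> 56 infected
Step 7: +2 new -> 58 infected
Step 8: +2 new -> 60 infected
Step 9: +0 new -> 60 infected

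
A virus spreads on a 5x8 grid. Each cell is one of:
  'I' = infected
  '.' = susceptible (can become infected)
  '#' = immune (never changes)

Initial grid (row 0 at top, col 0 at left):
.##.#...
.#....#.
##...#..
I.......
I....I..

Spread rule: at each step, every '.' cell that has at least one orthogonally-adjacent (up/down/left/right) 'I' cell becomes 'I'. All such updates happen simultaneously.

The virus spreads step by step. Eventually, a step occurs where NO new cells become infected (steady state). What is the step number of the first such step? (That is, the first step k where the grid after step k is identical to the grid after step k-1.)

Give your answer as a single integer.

Step 0 (initial): 3 infected
Step 1: +5 new -> 8 infected
Step 2: +6 new -> 14 infected
Step 3: +5 new -> 19 infected
Step 4: +4 new -> 23 infected
Step 5: +3 new -> 26 infected
Step 6: +3 new -> 29 infected
Step 7: +1 new -> 30 infected
Step 8: +0 new -> 30 infected

Answer: 8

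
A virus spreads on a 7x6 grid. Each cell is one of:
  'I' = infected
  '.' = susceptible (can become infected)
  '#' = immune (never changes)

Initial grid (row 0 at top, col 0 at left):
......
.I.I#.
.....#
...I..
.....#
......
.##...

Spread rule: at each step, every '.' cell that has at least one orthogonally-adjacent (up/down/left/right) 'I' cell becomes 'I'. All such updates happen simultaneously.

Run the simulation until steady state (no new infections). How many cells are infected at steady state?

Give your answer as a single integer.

Answer: 37

Derivation:
Step 0 (initial): 3 infected
Step 1: +9 new -> 12 infected
Step 2: +11 new -> 23 infected
Step 3: +6 new -> 29 infected
Step 4: +5 new -> 34 infected
Step 5: +2 new -> 36 infected
Step 6: +1 new -> 37 infected
Step 7: +0 new -> 37 infected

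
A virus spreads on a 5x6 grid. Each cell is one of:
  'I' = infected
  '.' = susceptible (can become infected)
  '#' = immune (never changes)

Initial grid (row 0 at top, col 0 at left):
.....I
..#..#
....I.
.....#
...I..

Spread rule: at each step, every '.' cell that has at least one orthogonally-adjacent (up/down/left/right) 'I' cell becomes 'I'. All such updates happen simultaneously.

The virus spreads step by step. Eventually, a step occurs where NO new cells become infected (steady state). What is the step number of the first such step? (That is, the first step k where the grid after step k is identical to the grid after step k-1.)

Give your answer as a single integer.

Step 0 (initial): 3 infected
Step 1: +8 new -> 11 infected
Step 2: +6 new -> 17 infected
Step 3: +4 new -> 21 infected
Step 4: +4 new -> 25 infected
Step 5: +2 new -> 27 infected
Step 6: +0 new -> 27 infected

Answer: 6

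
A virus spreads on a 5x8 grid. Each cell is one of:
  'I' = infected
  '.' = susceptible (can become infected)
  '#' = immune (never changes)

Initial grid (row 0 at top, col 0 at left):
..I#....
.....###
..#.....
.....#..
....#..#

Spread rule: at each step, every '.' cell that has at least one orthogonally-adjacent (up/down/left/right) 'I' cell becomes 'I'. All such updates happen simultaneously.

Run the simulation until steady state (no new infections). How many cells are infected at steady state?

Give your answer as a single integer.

Answer: 32

Derivation:
Step 0 (initial): 1 infected
Step 1: +2 new -> 3 infected
Step 2: +3 new -> 6 infected
Step 3: +4 new -> 10 infected
Step 4: +5 new -> 15 infected
Step 5: +7 new -> 22 infected
Step 6: +4 new -> 26 infected
Step 7: +3 new -> 29 infected
Step 8: +2 new -> 31 infected
Step 9: +1 new -> 32 infected
Step 10: +0 new -> 32 infected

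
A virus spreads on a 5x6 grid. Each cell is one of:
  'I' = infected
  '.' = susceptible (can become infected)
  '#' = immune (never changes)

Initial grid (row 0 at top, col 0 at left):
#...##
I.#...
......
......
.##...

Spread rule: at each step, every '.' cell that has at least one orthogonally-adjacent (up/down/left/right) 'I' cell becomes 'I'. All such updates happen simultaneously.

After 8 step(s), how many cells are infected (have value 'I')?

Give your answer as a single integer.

Answer: 24

Derivation:
Step 0 (initial): 1 infected
Step 1: +2 new -> 3 infected
Step 2: +3 new -> 6 infected
Step 3: +4 new -> 10 infected
Step 4: +3 new -> 13 infected
Step 5: +3 new -> 16 infected
Step 6: +4 new -> 20 infected
Step 7: +3 new -> 23 infected
Step 8: +1 new -> 24 infected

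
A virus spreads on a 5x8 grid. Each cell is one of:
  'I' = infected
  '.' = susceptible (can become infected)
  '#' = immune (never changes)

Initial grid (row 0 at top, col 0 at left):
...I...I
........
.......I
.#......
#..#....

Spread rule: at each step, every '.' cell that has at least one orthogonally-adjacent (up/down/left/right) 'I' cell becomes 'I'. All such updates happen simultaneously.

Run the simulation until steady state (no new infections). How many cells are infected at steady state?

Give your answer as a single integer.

Answer: 37

Derivation:
Step 0 (initial): 3 infected
Step 1: +7 new -> 10 infected
Step 2: +9 new -> 19 infected
Step 3: +8 new -> 27 infected
Step 4: +5 new -> 32 infected
Step 5: +3 new -> 35 infected
Step 6: +2 new -> 37 infected
Step 7: +0 new -> 37 infected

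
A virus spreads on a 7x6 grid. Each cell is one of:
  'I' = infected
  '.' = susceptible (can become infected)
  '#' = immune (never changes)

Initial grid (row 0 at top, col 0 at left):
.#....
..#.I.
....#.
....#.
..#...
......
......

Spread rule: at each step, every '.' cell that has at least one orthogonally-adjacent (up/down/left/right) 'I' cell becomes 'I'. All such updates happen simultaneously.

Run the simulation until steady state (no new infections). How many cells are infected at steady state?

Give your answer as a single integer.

Step 0 (initial): 1 infected
Step 1: +3 new -> 4 infected
Step 2: +4 new -> 8 infected
Step 3: +4 new -> 12 infected
Step 4: +4 new -> 16 infected
Step 5: +6 new -> 22 infected
Step 6: +7 new -> 29 infected
Step 7: +5 new -> 34 infected
Step 8: +2 new -> 36 infected
Step 9: +1 new -> 37 infected
Step 10: +0 new -> 37 infected

Answer: 37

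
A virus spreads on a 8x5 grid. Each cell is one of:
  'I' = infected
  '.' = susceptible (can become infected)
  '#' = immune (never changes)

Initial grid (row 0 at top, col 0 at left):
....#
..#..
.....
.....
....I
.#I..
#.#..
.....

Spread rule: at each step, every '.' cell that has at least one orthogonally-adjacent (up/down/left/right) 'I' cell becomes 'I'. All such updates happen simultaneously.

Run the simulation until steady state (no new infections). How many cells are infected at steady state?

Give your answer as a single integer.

Answer: 35

Derivation:
Step 0 (initial): 2 infected
Step 1: +5 new -> 7 infected
Step 2: +6 new -> 13 infected
Step 3: +7 new -> 20 infected
Step 4: +5 new -> 25 infected
Step 5: +4 new -> 29 infected
Step 6: +5 new -> 34 infected
Step 7: +1 new -> 35 infected
Step 8: +0 new -> 35 infected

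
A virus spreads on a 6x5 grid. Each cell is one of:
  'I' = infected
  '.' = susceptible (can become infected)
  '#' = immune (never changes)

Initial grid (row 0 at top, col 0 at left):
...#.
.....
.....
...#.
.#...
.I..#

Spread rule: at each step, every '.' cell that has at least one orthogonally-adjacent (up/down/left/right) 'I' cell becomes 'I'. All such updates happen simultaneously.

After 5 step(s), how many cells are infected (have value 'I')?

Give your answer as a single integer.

Answer: 18

Derivation:
Step 0 (initial): 1 infected
Step 1: +2 new -> 3 infected
Step 2: +3 new -> 6 infected
Step 3: +3 new -> 9 infected
Step 4: +4 new -> 13 infected
Step 5: +5 new -> 18 infected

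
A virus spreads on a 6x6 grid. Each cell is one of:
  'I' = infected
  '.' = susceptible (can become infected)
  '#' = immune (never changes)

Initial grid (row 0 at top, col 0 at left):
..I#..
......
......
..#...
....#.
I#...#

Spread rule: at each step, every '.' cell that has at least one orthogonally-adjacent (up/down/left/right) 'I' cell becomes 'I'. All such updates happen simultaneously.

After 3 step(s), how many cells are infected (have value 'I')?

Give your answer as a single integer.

Step 0 (initial): 2 infected
Step 1: +3 new -> 5 infected
Step 2: +6 new -> 11 infected
Step 3: +7 new -> 18 infected

Answer: 18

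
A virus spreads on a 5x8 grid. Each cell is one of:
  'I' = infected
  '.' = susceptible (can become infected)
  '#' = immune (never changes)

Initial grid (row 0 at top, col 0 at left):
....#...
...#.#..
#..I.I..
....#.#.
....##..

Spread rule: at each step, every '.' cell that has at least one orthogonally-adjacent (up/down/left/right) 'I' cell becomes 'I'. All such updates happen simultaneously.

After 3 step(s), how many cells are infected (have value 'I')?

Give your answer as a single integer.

Answer: 21

Derivation:
Step 0 (initial): 2 infected
Step 1: +5 new -> 7 infected
Step 2: +7 new -> 14 infected
Step 3: +7 new -> 21 infected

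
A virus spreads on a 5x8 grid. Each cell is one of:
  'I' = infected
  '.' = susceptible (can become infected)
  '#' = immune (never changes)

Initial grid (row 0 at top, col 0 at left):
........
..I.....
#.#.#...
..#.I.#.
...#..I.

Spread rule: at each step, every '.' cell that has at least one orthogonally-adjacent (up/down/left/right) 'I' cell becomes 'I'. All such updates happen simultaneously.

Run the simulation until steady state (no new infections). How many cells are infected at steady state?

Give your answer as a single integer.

Step 0 (initial): 3 infected
Step 1: +8 new -> 11 infected
Step 2: +8 new -> 19 infected
Step 3: +6 new -> 25 infected
Step 4: +5 new -> 30 infected
Step 5: +4 new -> 34 infected
Step 6: +0 new -> 34 infected

Answer: 34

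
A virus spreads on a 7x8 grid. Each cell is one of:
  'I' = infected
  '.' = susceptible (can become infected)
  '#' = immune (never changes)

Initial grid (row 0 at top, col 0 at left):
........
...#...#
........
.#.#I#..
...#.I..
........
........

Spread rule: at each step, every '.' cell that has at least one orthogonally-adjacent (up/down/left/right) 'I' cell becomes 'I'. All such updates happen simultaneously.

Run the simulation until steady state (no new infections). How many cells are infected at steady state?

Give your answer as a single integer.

Step 0 (initial): 2 infected
Step 1: +4 new -> 6 infected
Step 2: +8 new -> 14 infected
Step 3: +9 new -> 23 infected
Step 4: +10 new -> 33 infected
Step 5: +7 new -> 40 infected
Step 6: +7 new -> 47 infected
Step 7: +3 new -> 50 infected
Step 8: +0 new -> 50 infected

Answer: 50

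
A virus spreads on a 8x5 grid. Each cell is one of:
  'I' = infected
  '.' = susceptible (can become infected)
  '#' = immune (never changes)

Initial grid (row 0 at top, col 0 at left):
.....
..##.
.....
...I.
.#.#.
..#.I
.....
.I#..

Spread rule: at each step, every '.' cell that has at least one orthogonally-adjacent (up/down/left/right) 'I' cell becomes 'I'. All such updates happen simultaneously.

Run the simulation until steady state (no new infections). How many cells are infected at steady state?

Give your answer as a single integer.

Step 0 (initial): 3 infected
Step 1: +8 new -> 11 infected
Step 2: +9 new -> 20 infected
Step 3: +5 new -> 25 infected
Step 4: +4 new -> 29 infected
Step 5: +3 new -> 32 infected
Step 6: +2 new -> 34 infected
Step 7: +0 new -> 34 infected

Answer: 34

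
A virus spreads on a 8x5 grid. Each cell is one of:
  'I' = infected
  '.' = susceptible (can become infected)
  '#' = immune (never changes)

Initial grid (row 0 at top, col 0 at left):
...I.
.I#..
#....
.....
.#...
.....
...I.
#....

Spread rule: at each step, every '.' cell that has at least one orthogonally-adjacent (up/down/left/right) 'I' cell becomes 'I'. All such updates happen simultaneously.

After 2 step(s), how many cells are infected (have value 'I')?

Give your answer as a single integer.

Answer: 24

Derivation:
Step 0 (initial): 3 infected
Step 1: +10 new -> 13 infected
Step 2: +11 new -> 24 infected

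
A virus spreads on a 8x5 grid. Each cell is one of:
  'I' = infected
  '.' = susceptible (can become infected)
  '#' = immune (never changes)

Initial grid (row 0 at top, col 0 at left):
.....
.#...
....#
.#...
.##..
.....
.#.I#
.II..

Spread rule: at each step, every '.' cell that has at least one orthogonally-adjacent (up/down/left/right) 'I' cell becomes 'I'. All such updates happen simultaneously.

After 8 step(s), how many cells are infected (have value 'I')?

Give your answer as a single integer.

Step 0 (initial): 3 infected
Step 1: +4 new -> 7 infected
Step 2: +5 new -> 12 infected
Step 3: +4 new -> 16 infected
Step 4: +4 new -> 20 infected
Step 5: +3 new -> 23 infected
Step 6: +5 new -> 28 infected
Step 7: +3 new -> 31 infected
Step 8: +2 new -> 33 infected

Answer: 33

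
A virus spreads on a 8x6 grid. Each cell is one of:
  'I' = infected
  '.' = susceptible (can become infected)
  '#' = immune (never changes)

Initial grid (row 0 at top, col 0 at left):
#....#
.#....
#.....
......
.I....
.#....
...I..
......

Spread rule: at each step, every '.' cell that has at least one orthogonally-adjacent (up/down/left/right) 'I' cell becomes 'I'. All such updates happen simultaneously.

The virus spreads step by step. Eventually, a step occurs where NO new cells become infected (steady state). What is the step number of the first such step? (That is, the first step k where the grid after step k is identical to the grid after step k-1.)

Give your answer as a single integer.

Step 0 (initial): 2 infected
Step 1: +7 new -> 9 infected
Step 2: +11 new -> 20 infected
Step 3: +7 new -> 27 infected
Step 4: +5 new -> 32 infected
Step 5: +4 new -> 36 infected
Step 6: +4 new -> 40 infected
Step 7: +2 new -> 42 infected
Step 8: +0 new -> 42 infected

Answer: 8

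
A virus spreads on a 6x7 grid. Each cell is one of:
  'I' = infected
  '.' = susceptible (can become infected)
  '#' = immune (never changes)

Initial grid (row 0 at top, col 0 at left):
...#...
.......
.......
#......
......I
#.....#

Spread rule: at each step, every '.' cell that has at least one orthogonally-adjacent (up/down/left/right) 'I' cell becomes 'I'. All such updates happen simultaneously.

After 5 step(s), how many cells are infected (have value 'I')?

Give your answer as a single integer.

Step 0 (initial): 1 infected
Step 1: +2 new -> 3 infected
Step 2: +4 new -> 7 infected
Step 3: +5 new -> 12 infected
Step 4: +6 new -> 18 infected
Step 5: +6 new -> 24 infected

Answer: 24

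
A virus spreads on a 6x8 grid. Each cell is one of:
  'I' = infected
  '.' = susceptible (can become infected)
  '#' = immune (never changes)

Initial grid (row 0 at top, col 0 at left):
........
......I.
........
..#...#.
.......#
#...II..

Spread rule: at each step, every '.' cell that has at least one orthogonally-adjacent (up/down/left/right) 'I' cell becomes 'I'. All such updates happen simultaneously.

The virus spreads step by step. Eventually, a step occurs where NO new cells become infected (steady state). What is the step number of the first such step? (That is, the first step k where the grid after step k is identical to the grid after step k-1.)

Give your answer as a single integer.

Answer: 8

Derivation:
Step 0 (initial): 3 infected
Step 1: +8 new -> 11 infected
Step 2: +11 new -> 22 infected
Step 3: +7 new -> 29 infected
Step 4: +4 new -> 33 infected
Step 5: +5 new -> 38 infected
Step 6: +4 new -> 42 infected
Step 7: +2 new -> 44 infected
Step 8: +0 new -> 44 infected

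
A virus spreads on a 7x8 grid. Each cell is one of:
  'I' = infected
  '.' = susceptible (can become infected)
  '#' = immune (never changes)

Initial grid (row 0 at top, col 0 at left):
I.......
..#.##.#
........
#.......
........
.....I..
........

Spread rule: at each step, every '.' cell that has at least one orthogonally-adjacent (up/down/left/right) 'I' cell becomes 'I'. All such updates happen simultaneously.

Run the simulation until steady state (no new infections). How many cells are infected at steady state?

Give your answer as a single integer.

Answer: 51

Derivation:
Step 0 (initial): 2 infected
Step 1: +6 new -> 8 infected
Step 2: +10 new -> 18 infected
Step 3: +10 new -> 28 infected
Step 4: +11 new -> 39 infected
Step 5: +8 new -> 47 infected
Step 6: +3 new -> 50 infected
Step 7: +1 new -> 51 infected
Step 8: +0 new -> 51 infected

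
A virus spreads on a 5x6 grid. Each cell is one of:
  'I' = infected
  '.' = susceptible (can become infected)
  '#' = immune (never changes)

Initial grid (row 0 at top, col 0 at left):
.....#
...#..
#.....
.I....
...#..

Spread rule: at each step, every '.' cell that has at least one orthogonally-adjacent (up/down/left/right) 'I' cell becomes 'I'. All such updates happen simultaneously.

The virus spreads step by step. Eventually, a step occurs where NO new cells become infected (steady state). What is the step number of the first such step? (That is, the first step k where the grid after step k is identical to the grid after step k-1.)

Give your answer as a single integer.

Answer: 7

Derivation:
Step 0 (initial): 1 infected
Step 1: +4 new -> 5 infected
Step 2: +5 new -> 10 infected
Step 3: +5 new -> 15 infected
Step 4: +5 new -> 20 infected
Step 5: +4 new -> 24 infected
Step 6: +2 new -> 26 infected
Step 7: +0 new -> 26 infected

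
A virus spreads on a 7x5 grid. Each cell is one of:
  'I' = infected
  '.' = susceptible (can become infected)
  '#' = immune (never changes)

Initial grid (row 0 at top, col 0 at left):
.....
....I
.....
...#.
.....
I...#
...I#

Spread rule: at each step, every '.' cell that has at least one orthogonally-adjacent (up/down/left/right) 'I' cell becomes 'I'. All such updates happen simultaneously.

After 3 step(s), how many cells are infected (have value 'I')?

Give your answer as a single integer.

Answer: 27

Derivation:
Step 0 (initial): 3 infected
Step 1: +8 new -> 11 infected
Step 2: +9 new -> 20 infected
Step 3: +7 new -> 27 infected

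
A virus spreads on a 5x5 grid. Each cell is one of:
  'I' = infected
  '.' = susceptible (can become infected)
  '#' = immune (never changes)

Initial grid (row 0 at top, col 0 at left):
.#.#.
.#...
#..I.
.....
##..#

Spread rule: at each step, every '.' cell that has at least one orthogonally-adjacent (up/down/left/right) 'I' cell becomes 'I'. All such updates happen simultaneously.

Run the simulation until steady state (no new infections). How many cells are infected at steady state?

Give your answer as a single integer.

Step 0 (initial): 1 infected
Step 1: +4 new -> 5 infected
Step 2: +6 new -> 11 infected
Step 3: +4 new -> 15 infected
Step 4: +1 new -> 16 infected
Step 5: +0 new -> 16 infected

Answer: 16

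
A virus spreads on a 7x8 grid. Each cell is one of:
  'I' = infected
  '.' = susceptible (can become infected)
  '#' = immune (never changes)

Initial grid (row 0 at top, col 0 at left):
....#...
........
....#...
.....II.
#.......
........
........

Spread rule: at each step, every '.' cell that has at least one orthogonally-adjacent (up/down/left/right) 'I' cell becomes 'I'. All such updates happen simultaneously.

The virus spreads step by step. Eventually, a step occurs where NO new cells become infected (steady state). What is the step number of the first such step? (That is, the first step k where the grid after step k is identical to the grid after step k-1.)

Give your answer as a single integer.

Answer: 9

Derivation:
Step 0 (initial): 2 infected
Step 1: +6 new -> 8 infected
Step 2: +8 new -> 16 infected
Step 3: +11 new -> 27 infected
Step 4: +8 new -> 35 infected
Step 5: +7 new -> 42 infected
Step 6: +5 new -> 47 infected
Step 7: +4 new -> 51 infected
Step 8: +2 new -> 53 infected
Step 9: +0 new -> 53 infected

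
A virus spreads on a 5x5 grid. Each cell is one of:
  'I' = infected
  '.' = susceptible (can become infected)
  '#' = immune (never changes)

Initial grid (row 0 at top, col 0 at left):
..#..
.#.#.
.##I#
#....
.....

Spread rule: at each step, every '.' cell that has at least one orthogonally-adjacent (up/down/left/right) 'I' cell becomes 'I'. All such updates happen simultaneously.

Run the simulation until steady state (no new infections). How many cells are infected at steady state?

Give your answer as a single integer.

Answer: 10

Derivation:
Step 0 (initial): 1 infected
Step 1: +1 new -> 2 infected
Step 2: +3 new -> 5 infected
Step 3: +3 new -> 8 infected
Step 4: +1 new -> 9 infected
Step 5: +1 new -> 10 infected
Step 6: +0 new -> 10 infected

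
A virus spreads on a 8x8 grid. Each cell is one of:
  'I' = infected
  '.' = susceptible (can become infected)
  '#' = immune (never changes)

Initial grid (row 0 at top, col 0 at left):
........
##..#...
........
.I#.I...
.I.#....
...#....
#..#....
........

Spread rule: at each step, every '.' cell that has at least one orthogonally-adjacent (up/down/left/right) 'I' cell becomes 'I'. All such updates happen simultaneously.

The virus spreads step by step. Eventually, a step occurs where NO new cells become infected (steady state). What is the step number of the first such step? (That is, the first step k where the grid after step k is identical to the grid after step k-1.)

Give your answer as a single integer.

Answer: 8

Derivation:
Step 0 (initial): 3 infected
Step 1: +9 new -> 12 infected
Step 2: +10 new -> 22 infected
Step 3: +10 new -> 32 infected
Step 4: +11 new -> 43 infected
Step 5: +8 new -> 51 infected
Step 6: +4 new -> 55 infected
Step 7: +1 new -> 56 infected
Step 8: +0 new -> 56 infected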